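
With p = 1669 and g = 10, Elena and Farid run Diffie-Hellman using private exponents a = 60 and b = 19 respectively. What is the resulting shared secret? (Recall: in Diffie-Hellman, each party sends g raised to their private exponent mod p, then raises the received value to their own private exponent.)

536

Farid sends B = g^b mod p = 10^19 mod 1669.
10^1 ≡ 10 (mod 1669)
10^2 = (10^1)^2 ≡ 10^2 = 100 ≡ 100 (mod 1669)
10^4 = (10^2)^2 ≡ 100^2 = 10000 ≡ 1655 (mod 1669)
10^8 = (10^4)^2 ≡ 1655^2 = 2739025 ≡ 196 (mod 1669)
10^16 = (10^8)^2 ≡ 196^2 = 38416 ≡ 29 (mod 1669)
10^19 = 10^16 · 10^2 · 10^1 ≡ 29 · 100 · 10 ≡ 627 (mod 1669).
So B = 627. Elena then computes K = B^a mod p = 627^60 mod 1669.
627^1 ≡ 627 (mod 1669)
627^2 = (627^1)^2 ≡ 627^2 = 393129 ≡ 914 (mod 1669)
627^4 = (627^2)^2 ≡ 914^2 = 835396 ≡ 896 (mod 1669)
627^8 = (627^4)^2 ≡ 896^2 = 802816 ≡ 27 (mod 1669)
627^16 = (627^8)^2 ≡ 27^2 = 729 ≡ 729 (mod 1669)
627^32 = (627^16)^2 ≡ 729^2 = 531441 ≡ 699 (mod 1669)
627^60 = 627^32 · 627^16 · 627^8 · 627^4 ≡ 699 · 729 · 27 · 896 ≡ 536 (mod 1669).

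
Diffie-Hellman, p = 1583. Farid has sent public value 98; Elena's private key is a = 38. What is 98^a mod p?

Shared key K = 98^38 mod 1583.
98^1 ≡ 98 (mod 1583)
98^2 = (98^1)^2 ≡ 98^2 = 9604 ≡ 106 (mod 1583)
98^4 = (98^2)^2 ≡ 106^2 = 11236 ≡ 155 (mod 1583)
98^8 = (98^4)^2 ≡ 155^2 = 24025 ≡ 280 (mod 1583)
98^16 = (98^8)^2 ≡ 280^2 = 78400 ≡ 833 (mod 1583)
98^32 = (98^16)^2 ≡ 833^2 = 693889 ≡ 535 (mod 1583)
98^38 = 98^32 · 98^4 · 98^2 ≡ 535 · 155 · 106 ≡ 1234 (mod 1583).

1234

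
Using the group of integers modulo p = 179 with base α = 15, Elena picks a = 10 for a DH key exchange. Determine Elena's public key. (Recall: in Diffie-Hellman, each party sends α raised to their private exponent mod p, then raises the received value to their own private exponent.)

27

Public value = 15^10 mod 179.
15^1 ≡ 15 (mod 179)
15^2 = (15^1)^2 ≡ 15^2 = 225 ≡ 46 (mod 179)
15^4 = (15^2)^2 ≡ 46^2 = 2116 ≡ 147 (mod 179)
15^8 = (15^4)^2 ≡ 147^2 = 21609 ≡ 129 (mod 179)
15^10 = 15^8 · 15^2 ≡ 129 · 46 ≡ 27 (mod 179).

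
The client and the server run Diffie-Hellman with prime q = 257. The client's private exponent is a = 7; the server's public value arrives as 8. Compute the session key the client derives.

32

Shared key K = 8^7 mod 257.
8^1 ≡ 8 (mod 257)
8^2 = (8^1)^2 ≡ 8^2 = 64 ≡ 64 (mod 257)
8^4 = (8^2)^2 ≡ 64^2 = 4096 ≡ 241 (mod 257)
8^7 = 8^4 · 8^2 · 8^1 ≡ 241 · 64 · 8 ≡ 32 (mod 257).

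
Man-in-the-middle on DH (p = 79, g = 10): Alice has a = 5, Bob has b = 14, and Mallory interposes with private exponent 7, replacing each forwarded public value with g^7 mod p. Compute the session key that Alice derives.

67

Alice receives Mallory's public value M = 10^7 mod 79 instead of the honest one.
10^1 ≡ 10 (mod 79)
10^2 = (10^1)^2 ≡ 10^2 = 100 ≡ 21 (mod 79)
10^4 = (10^2)^2 ≡ 21^2 = 441 ≡ 46 (mod 79)
10^7 = 10^4 · 10^2 · 10^1 ≡ 46 · 21 · 10 ≡ 22 (mod 79).
So M = 22. Alice computes K = M^5 mod 79.
22^1 ≡ 22 (mod 79)
22^2 = (22^1)^2 ≡ 22^2 = 484 ≡ 10 (mod 79)
22^4 = (22^2)^2 ≡ 10^2 = 100 ≡ 21 (mod 79)
22^5 = 22^4 · 22^1 ≡ 21 · 22 ≡ 67 (mod 79).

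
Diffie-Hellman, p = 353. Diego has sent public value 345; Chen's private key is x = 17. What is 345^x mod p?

128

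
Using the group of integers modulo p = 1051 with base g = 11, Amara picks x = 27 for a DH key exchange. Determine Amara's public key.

Public value = 11^27 mod 1051.
11^1 ≡ 11 (mod 1051)
11^2 = (11^1)^2 ≡ 11^2 = 121 ≡ 121 (mod 1051)
11^4 = (11^2)^2 ≡ 121^2 = 14641 ≡ 978 (mod 1051)
11^8 = (11^4)^2 ≡ 978^2 = 956484 ≡ 74 (mod 1051)
11^16 = (11^8)^2 ≡ 74^2 = 5476 ≡ 221 (mod 1051)
11^27 = 11^16 · 11^8 · 11^2 · 11^1 ≡ 221 · 74 · 121 · 11 ≡ 964 (mod 1051).

964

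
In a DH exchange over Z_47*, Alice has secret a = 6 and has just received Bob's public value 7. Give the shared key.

8

Shared key K = 7^6 mod 47.
7^1 ≡ 7 (mod 47)
7^2 = (7^1)^2 ≡ 7^2 = 49 ≡ 2 (mod 47)
7^4 = (7^2)^2 ≡ 2^2 = 4 ≡ 4 (mod 47)
7^6 = 7^4 · 7^2 ≡ 4 · 2 ≡ 8 (mod 47).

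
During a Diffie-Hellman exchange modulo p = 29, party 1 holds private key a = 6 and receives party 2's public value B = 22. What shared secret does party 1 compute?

Shared key K = 22^6 mod 29.
22^1 ≡ 22 (mod 29)
22^2 = (22^1)^2 ≡ 22^2 = 484 ≡ 20 (mod 29)
22^4 = (22^2)^2 ≡ 20^2 = 400 ≡ 23 (mod 29)
22^6 = 22^4 · 22^2 ≡ 23 · 20 ≡ 25 (mod 29).

25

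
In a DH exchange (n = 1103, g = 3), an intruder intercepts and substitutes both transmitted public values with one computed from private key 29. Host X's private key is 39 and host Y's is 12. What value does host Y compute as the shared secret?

229

Host Y receives an intruder's public value M = 3^29 mod 1103 instead of the honest one.
3^1 ≡ 3 (mod 1103)
3^2 = (3^1)^2 ≡ 3^2 = 9 ≡ 9 (mod 1103)
3^4 = (3^2)^2 ≡ 9^2 = 81 ≡ 81 (mod 1103)
3^8 = (3^4)^2 ≡ 81^2 = 6561 ≡ 1046 (mod 1103)
3^16 = (3^8)^2 ≡ 1046^2 = 1094116 ≡ 1043 (mod 1103)
3^29 = 3^16 · 3^8 · 3^4 · 3^1 ≡ 1043 · 1046 · 81 · 3 ≡ 501 (mod 1103).
So M = 501. Host Y computes K = M^12 mod 1103.
501^1 ≡ 501 (mod 1103)
501^2 = (501^1)^2 ≡ 501^2 = 251001 ≡ 620 (mod 1103)
501^4 = (501^2)^2 ≡ 620^2 = 384400 ≡ 556 (mod 1103)
501^8 = (501^4)^2 ≡ 556^2 = 309136 ≡ 296 (mod 1103)
501^12 = 501^8 · 501^4 ≡ 296 · 556 ≡ 229 (mod 1103).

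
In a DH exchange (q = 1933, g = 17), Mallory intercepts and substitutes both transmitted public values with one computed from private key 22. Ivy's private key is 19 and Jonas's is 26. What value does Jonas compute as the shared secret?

Jonas receives Mallory's public value M = 17^22 mod 1933 instead of the honest one.
17^1 ≡ 17 (mod 1933)
17^2 = (17^1)^2 ≡ 17^2 = 289 ≡ 289 (mod 1933)
17^4 = (17^2)^2 ≡ 289^2 = 83521 ≡ 402 (mod 1933)
17^8 = (17^4)^2 ≡ 402^2 = 161604 ≡ 1165 (mod 1933)
17^16 = (17^8)^2 ≡ 1165^2 = 1357225 ≡ 259 (mod 1933)
17^22 = 17^16 · 17^4 · 17^2 ≡ 259 · 402 · 289 ≡ 1024 (mod 1933).
So M = 1024. Jonas computes K = M^26 mod 1933.
1024^1 ≡ 1024 (mod 1933)
1024^2 = (1024^1)^2 ≡ 1024^2 = 1048576 ≡ 890 (mod 1933)
1024^4 = (1024^2)^2 ≡ 890^2 = 792100 ≡ 1503 (mod 1933)
1024^8 = (1024^4)^2 ≡ 1503^2 = 2259009 ≡ 1265 (mod 1933)
1024^16 = (1024^8)^2 ≡ 1265^2 = 1600225 ≡ 1634 (mod 1933)
1024^26 = 1024^16 · 1024^8 · 1024^2 ≡ 1634 · 1265 · 890 ≡ 867 (mod 1933).

867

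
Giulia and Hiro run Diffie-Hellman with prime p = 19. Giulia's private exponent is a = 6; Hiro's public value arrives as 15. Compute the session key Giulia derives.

Shared key K = 15^6 mod 19.
15^1 ≡ 15 (mod 19)
15^2 = (15^1)^2 ≡ 15^2 = 225 ≡ 16 (mod 19)
15^4 = (15^2)^2 ≡ 16^2 = 256 ≡ 9 (mod 19)
15^6 = 15^4 · 15^2 ≡ 9 · 16 ≡ 11 (mod 19).

11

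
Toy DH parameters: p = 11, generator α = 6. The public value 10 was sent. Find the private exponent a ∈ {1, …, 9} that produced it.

Try successive powers of 6 modulo 11:
6^1 ≡ 6
6^2 ≡ 3
6^3 ≡ 7
6^4 ≡ 9
6^5 ≡ 10
Found: a = 5.

5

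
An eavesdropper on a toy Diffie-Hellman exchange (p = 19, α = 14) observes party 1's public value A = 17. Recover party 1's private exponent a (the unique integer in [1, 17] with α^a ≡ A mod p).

Try successive powers of 14 modulo 19:
14^1 ≡ 14
14^2 ≡ 6
14^3 ≡ 8
14^4 ≡ 17
Found: a = 4.

4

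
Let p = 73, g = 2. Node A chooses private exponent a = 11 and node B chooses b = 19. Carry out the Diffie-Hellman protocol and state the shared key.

Node B sends B = g^b mod p = 2^19 mod 73.
2^1 ≡ 2 (mod 73)
2^2 = (2^1)^2 ≡ 2^2 = 4 ≡ 4 (mod 73)
2^4 = (2^2)^2 ≡ 4^2 = 16 ≡ 16 (mod 73)
2^8 = (2^4)^2 ≡ 16^2 = 256 ≡ 37 (mod 73)
2^16 = (2^8)^2 ≡ 37^2 = 1369 ≡ 55 (mod 73)
2^19 = 2^16 · 2^2 · 2^1 ≡ 55 · 4 · 2 ≡ 2 (mod 73).
So B = 2. Node A then computes K = B^a mod p = 2^11 mod 73.
2^1 ≡ 2 (mod 73)
2^2 = (2^1)^2 ≡ 2^2 = 4 ≡ 4 (mod 73)
2^4 = (2^2)^2 ≡ 4^2 = 16 ≡ 16 (mod 73)
2^8 = (2^4)^2 ≡ 16^2 = 256 ≡ 37 (mod 73)
2^11 = 2^8 · 2^2 · 2^1 ≡ 37 · 4 · 2 ≡ 4 (mod 73).

4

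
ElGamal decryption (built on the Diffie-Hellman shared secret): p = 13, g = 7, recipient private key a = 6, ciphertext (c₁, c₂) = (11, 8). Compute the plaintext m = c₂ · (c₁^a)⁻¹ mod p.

Shared mask s = c₁^a mod p = 11^6 mod 13.
11^1 ≡ 11 (mod 13)
11^2 = (11^1)^2 ≡ 11^2 = 121 ≡ 4 (mod 13)
11^4 = (11^2)^2 ≡ 4^2 = 16 ≡ 3 (mod 13)
11^6 = 11^4 · 11^2 ≡ 3 · 4 ≡ 12 (mod 13).
So s = 12; s⁻¹ ≡ 12 (mod 13).
m = c₂ · s⁻¹ mod 13 = 8 · 12 mod 13 = 5.

5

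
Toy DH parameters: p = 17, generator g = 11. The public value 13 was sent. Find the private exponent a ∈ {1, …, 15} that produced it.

12

Try successive powers of 11 modulo 17:
11^1 ≡ 11
11^2 ≡ 2
11^3 ≡ 5
11^4 ≡ 4
11^5 ≡ 10
11^6 ≡ 8
11^7 ≡ 3
11^8 ≡ 16
11^9 ≡ 6
11^10 ≡ 15
11^11 ≡ 12
11^12 ≡ 13
Found: a = 12.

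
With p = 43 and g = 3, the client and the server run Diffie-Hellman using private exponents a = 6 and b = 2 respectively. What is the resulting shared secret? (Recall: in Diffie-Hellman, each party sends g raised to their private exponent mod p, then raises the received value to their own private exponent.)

The server sends B = g^b mod p = 3^2 mod 43.
3^1 ≡ 3 (mod 43)
3^2 = (3^1)^2 ≡ 3^2 = 9 ≡ 9 (mod 43)
So B = 9. The client then computes K = B^a mod p = 9^6 mod 43.
9^1 ≡ 9 (mod 43)
9^2 = (9^1)^2 ≡ 9^2 = 81 ≡ 38 (mod 43)
9^4 = (9^2)^2 ≡ 38^2 = 1444 ≡ 25 (mod 43)
9^6 = 9^4 · 9^2 ≡ 25 · 38 ≡ 4 (mod 43).

4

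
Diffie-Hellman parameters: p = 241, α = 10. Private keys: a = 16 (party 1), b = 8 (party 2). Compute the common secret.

Party 2 sends B = α^b mod p = 10^8 mod 241.
10^1 ≡ 10 (mod 241)
10^2 = (10^1)^2 ≡ 10^2 = 100 ≡ 100 (mod 241)
10^4 = (10^2)^2 ≡ 100^2 = 10000 ≡ 119 (mod 241)
10^8 = (10^4)^2 ≡ 119^2 = 14161 ≡ 183 (mod 241)
So B = 183. Party 1 then computes K = B^a mod p = 183^16 mod 241.
183^1 ≡ 183 (mod 241)
183^2 = (183^1)^2 ≡ 183^2 = 33489 ≡ 231 (mod 241)
183^4 = (183^2)^2 ≡ 231^2 = 53361 ≡ 100 (mod 241)
183^8 = (183^4)^2 ≡ 100^2 = 10000 ≡ 119 (mod 241)
183^16 = (183^8)^2 ≡ 119^2 = 14161 ≡ 183 (mod 241)

183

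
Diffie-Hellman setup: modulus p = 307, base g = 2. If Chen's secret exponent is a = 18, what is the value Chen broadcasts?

273

Public value = 2^18 mod 307.
2^1 ≡ 2 (mod 307)
2^2 = (2^1)^2 ≡ 2^2 = 4 ≡ 4 (mod 307)
2^4 = (2^2)^2 ≡ 4^2 = 16 ≡ 16 (mod 307)
2^8 = (2^4)^2 ≡ 16^2 = 256 ≡ 256 (mod 307)
2^16 = (2^8)^2 ≡ 256^2 = 65536 ≡ 145 (mod 307)
2^18 = 2^16 · 2^2 ≡ 145 · 4 ≡ 273 (mod 307).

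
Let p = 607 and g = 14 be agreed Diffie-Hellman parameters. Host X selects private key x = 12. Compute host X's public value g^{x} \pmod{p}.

172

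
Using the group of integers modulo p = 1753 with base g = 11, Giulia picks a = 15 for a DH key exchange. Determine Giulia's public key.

369

Public value = 11^15 mod 1753.
11^1 ≡ 11 (mod 1753)
11^2 = (11^1)^2 ≡ 11^2 = 121 ≡ 121 (mod 1753)
11^4 = (11^2)^2 ≡ 121^2 = 14641 ≡ 617 (mod 1753)
11^8 = (11^4)^2 ≡ 617^2 = 380689 ≡ 288 (mod 1753)
11^15 = 11^8 · 11^4 · 11^2 · 11^1 ≡ 288 · 617 · 121 · 11 ≡ 369 (mod 1753).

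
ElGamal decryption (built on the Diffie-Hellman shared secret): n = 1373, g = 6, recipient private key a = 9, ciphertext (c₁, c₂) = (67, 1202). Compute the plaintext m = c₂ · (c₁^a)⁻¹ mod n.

Shared mask s = c₁^a mod n = 67^9 mod 1373.
67^1 ≡ 67 (mod 1373)
67^2 = (67^1)^2 ≡ 67^2 = 4489 ≡ 370 (mod 1373)
67^4 = (67^2)^2 ≡ 370^2 = 136900 ≡ 973 (mod 1373)
67^8 = (67^4)^2 ≡ 973^2 = 946729 ≡ 732 (mod 1373)
67^9 = 67^8 · 67^1 ≡ 732 · 67 ≡ 989 (mod 1373).
So s = 989; s⁻¹ ≡ 876 (mod 1373).
m = c₂ · s⁻¹ mod 1373 = 1202 · 876 mod 1373 = 1234.

1234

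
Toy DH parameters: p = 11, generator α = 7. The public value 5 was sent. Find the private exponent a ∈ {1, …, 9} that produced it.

2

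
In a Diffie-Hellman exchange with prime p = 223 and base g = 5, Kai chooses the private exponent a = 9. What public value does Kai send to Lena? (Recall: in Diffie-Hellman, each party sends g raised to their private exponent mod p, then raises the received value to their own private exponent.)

91

Public value = 5^9 mod 223.
5^1 ≡ 5 (mod 223)
5^2 = (5^1)^2 ≡ 5^2 = 25 ≡ 25 (mod 223)
5^4 = (5^2)^2 ≡ 25^2 = 625 ≡ 179 (mod 223)
5^8 = (5^4)^2 ≡ 179^2 = 32041 ≡ 152 (mod 223)
5^9 = 5^8 · 5^1 ≡ 152 · 5 ≡ 91 (mod 223).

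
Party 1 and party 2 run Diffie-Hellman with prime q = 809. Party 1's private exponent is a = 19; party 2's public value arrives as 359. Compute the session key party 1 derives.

416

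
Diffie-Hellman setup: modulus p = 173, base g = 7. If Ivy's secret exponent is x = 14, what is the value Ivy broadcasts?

163

Public value = 7^14 (mod 173).
7^1 ≡ 7 (mod 173)
7^2 = (7^1)^2 ≡ 7^2 = 49 ≡ 49 (mod 173)
7^4 = (7^2)^2 ≡ 49^2 = 2401 ≡ 152 (mod 173)
7^8 = (7^4)^2 ≡ 152^2 = 23104 ≡ 95 (mod 173)
7^14 = 7^8 · 7^4 · 7^2 ≡ 95 · 152 · 49 ≡ 163 (mod 173).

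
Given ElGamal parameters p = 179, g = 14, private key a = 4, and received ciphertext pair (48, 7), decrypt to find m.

111

Shared mask s = c₁^a mod p = 48^4 mod 179.
48^1 ≡ 48 (mod 179)
48^2 = (48^1)^2 ≡ 48^2 = 2304 ≡ 156 (mod 179)
48^4 = (48^2)^2 ≡ 156^2 = 24336 ≡ 171 (mod 179)
So s = 171; s⁻¹ ≡ 67 (mod 179).
m = c₂ · s⁻¹ mod 179 = 7 · 67 mod 179 = 111.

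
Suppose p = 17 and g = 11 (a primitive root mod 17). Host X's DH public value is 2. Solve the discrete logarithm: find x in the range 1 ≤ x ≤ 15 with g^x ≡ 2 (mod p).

2

Try successive powers of 11 modulo 17:
11^1 ≡ 11
11^2 ≡ 2
Found: x = 2.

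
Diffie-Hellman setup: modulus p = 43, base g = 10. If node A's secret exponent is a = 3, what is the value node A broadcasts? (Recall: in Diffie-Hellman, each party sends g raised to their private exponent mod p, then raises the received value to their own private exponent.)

Public value = 10^3 mod 43.
10^1 ≡ 10 (mod 43)
10^2 = (10^1)^2 ≡ 10^2 = 100 ≡ 14 (mod 43)
10^3 = 10^2 · 10^1 ≡ 14 · 10 ≡ 11 (mod 43).

11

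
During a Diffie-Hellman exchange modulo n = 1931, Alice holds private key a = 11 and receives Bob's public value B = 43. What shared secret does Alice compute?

207

Shared key K = 43^11 mod 1931.
43^1 ≡ 43 (mod 1931)
43^2 = (43^1)^2 ≡ 43^2 = 1849 ≡ 1849 (mod 1931)
43^4 = (43^2)^2 ≡ 1849^2 = 3418801 ≡ 931 (mod 1931)
43^8 = (43^4)^2 ≡ 931^2 = 866761 ≡ 1673 (mod 1931)
43^11 = 43^8 · 43^2 · 43^1 ≡ 1673 · 1849 · 43 ≡ 207 (mod 1931).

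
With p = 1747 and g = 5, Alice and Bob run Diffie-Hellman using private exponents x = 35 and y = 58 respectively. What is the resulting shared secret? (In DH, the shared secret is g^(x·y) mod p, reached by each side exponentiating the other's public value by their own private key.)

Alice sends A = g^x mod p = 5^35 mod 1747.
5^1 ≡ 5 (mod 1747)
5^2 = (5^1)^2 ≡ 5^2 = 25 ≡ 25 (mod 1747)
5^4 = (5^2)^2 ≡ 25^2 = 625 ≡ 625 (mod 1747)
5^8 = (5^4)^2 ≡ 625^2 = 390625 ≡ 1044 (mod 1747)
5^16 = (5^8)^2 ≡ 1044^2 = 1089936 ≡ 1555 (mod 1747)
5^32 = (5^16)^2 ≡ 1555^2 = 2418025 ≡ 177 (mod 1747)
5^35 = 5^32 · 5^2 · 5^1 ≡ 177 · 25 · 5 ≡ 1161 (mod 1747).
So A = 1161. Bob then computes K = A^y mod p = 1161^58 mod 1747.
1161^1 ≡ 1161 (mod 1747)
1161^2 = (1161^1)^2 ≡ 1161^2 = 1347921 ≡ 984 (mod 1747)
1161^4 = (1161^2)^2 ≡ 984^2 = 968256 ≡ 418 (mod 1747)
1161^8 = (1161^4)^2 ≡ 418^2 = 174724 ≡ 24 (mod 1747)
1161^16 = (1161^8)^2 ≡ 24^2 = 576 ≡ 576 (mod 1747)
1161^32 = (1161^16)^2 ≡ 576^2 = 331776 ≡ 1593 (mod 1747)
1161^58 = 1161^32 · 1161^16 · 1161^8 · 1161^2 ≡ 1593 · 576 · 24 · 984 ≡ 1024 (mod 1747).

1024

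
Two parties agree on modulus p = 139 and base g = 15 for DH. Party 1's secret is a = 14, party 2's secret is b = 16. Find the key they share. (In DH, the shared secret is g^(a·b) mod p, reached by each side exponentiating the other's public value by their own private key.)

Party 1 sends A = g^a mod p = 15^14 mod 139.
15^1 ≡ 15 (mod 139)
15^2 = (15^1)^2 ≡ 15^2 = 225 ≡ 86 (mod 139)
15^4 = (15^2)^2 ≡ 86^2 = 7396 ≡ 29 (mod 139)
15^8 = (15^4)^2 ≡ 29^2 = 841 ≡ 7 (mod 139)
15^14 = 15^8 · 15^4 · 15^2 ≡ 7 · 29 · 86 ≡ 83 (mod 139).
So A = 83. Party 2 then computes K = A^b mod p = 83^16 mod 139.
83^1 ≡ 83 (mod 139)
83^2 = (83^1)^2 ≡ 83^2 = 6889 ≡ 78 (mod 139)
83^4 = (83^2)^2 ≡ 78^2 = 6084 ≡ 107 (mod 139)
83^8 = (83^4)^2 ≡ 107^2 = 11449 ≡ 51 (mod 139)
83^16 = (83^8)^2 ≡ 51^2 = 2601 ≡ 99 (mod 139)

99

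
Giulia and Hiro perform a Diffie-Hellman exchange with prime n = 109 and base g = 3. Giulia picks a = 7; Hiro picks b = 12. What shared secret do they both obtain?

27

Hiro sends B = g^b mod n = 3^12 mod 109.
3^1 ≡ 3 (mod 109)
3^2 = (3^1)^2 ≡ 3^2 = 9 ≡ 9 (mod 109)
3^4 = (3^2)^2 ≡ 9^2 = 81 ≡ 81 (mod 109)
3^8 = (3^4)^2 ≡ 81^2 = 6561 ≡ 21 (mod 109)
3^12 = 3^8 · 3^4 ≡ 21 · 81 ≡ 66 (mod 109).
So B = 66. Giulia then computes K = B^a mod n = 66^7 mod 109.
66^1 ≡ 66 (mod 109)
66^2 = (66^1)^2 ≡ 66^2 = 4356 ≡ 105 (mod 109)
66^4 = (66^2)^2 ≡ 105^2 = 11025 ≡ 16 (mod 109)
66^7 = 66^4 · 66^2 · 66^1 ≡ 16 · 105 · 66 ≡ 27 (mod 109).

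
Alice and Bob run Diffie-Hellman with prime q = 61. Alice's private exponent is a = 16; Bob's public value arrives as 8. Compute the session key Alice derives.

34

Shared key K = 8^16 mod 61.
8^1 ≡ 8 (mod 61)
8^2 = (8^1)^2 ≡ 8^2 = 64 ≡ 3 (mod 61)
8^4 = (8^2)^2 ≡ 3^2 = 9 ≡ 9 (mod 61)
8^8 = (8^4)^2 ≡ 9^2 = 81 ≡ 20 (mod 61)
8^16 = (8^8)^2 ≡ 20^2 = 400 ≡ 34 (mod 61)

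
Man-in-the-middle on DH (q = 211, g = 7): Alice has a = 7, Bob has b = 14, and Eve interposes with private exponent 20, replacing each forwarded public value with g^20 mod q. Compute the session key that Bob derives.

Bob receives Eve's public value M = 7^20 mod 211 instead of the honest one.
7^1 ≡ 7 (mod 211)
7^2 = (7^1)^2 ≡ 7^2 = 49 ≡ 49 (mod 211)
7^4 = (7^2)^2 ≡ 49^2 = 2401 ≡ 80 (mod 211)
7^8 = (7^4)^2 ≡ 80^2 = 6400 ≡ 70 (mod 211)
7^16 = (7^8)^2 ≡ 70^2 = 4900 ≡ 47 (mod 211)
7^20 = 7^16 · 7^4 ≡ 47 · 80 ≡ 173 (mod 211).
So M = 173. Bob computes K = M^14 mod 211.
173^1 ≡ 173 (mod 211)
173^2 = (173^1)^2 ≡ 173^2 = 29929 ≡ 178 (mod 211)
173^4 = (173^2)^2 ≡ 178^2 = 31684 ≡ 34 (mod 211)
173^8 = (173^4)^2 ≡ 34^2 = 1156 ≡ 101 (mod 211)
173^14 = 173^8 · 173^4 · 173^2 ≡ 101 · 34 · 178 ≡ 196 (mod 211).

196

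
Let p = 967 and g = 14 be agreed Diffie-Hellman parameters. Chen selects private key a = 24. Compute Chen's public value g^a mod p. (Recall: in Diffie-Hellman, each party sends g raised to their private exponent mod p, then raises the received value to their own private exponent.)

953

Public value = 14^24 mod 967.
14^1 ≡ 14 (mod 967)
14^2 = (14^1)^2 ≡ 14^2 = 196 ≡ 196 (mod 967)
14^4 = (14^2)^2 ≡ 196^2 = 38416 ≡ 703 (mod 967)
14^8 = (14^4)^2 ≡ 703^2 = 494209 ≡ 72 (mod 967)
14^16 = (14^8)^2 ≡ 72^2 = 5184 ≡ 349 (mod 967)
14^24 = 14^16 · 14^8 ≡ 349 · 72 ≡ 953 (mod 967).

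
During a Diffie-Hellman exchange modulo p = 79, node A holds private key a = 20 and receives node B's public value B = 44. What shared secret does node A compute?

26

Shared key K = 44^20 mod 79.
44^1 ≡ 44 (mod 79)
44^2 = (44^1)^2 ≡ 44^2 = 1936 ≡ 40 (mod 79)
44^4 = (44^2)^2 ≡ 40^2 = 1600 ≡ 20 (mod 79)
44^8 = (44^4)^2 ≡ 20^2 = 400 ≡ 5 (mod 79)
44^16 = (44^8)^2 ≡ 5^2 = 25 ≡ 25 (mod 79)
44^20 = 44^16 · 44^4 ≡ 25 · 20 ≡ 26 (mod 79).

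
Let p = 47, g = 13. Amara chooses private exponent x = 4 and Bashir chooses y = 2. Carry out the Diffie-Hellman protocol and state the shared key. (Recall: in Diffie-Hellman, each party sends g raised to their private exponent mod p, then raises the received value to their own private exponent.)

37

Bashir sends B = g^y mod p = 13^2 mod 47.
13^1 ≡ 13 (mod 47)
13^2 = (13^1)^2 ≡ 13^2 = 169 ≡ 28 (mod 47)
So B = 28. Amara then computes K = B^x mod p = 28^4 mod 47.
28^1 ≡ 28 (mod 47)
28^2 = (28^1)^2 ≡ 28^2 = 784 ≡ 32 (mod 47)
28^4 = (28^2)^2 ≡ 32^2 = 1024 ≡ 37 (mod 47)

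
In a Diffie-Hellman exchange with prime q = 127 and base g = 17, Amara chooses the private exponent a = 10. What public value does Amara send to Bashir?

9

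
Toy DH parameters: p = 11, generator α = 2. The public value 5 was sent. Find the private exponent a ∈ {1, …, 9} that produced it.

4

Try successive powers of 2 modulo 11:
2^1 ≡ 2
2^2 ≡ 4
2^3 ≡ 8
2^4 ≡ 5
Found: a = 4.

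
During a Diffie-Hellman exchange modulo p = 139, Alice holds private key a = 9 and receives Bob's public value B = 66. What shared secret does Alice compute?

116

Shared key K = 66^9 mod 139.
66^1 ≡ 66 (mod 139)
66^2 = (66^1)^2 ≡ 66^2 = 4356 ≡ 47 (mod 139)
66^4 = (66^2)^2 ≡ 47^2 = 2209 ≡ 124 (mod 139)
66^8 = (66^4)^2 ≡ 124^2 = 15376 ≡ 86 (mod 139)
66^9 = 66^8 · 66^1 ≡ 86 · 66 ≡ 116 (mod 139).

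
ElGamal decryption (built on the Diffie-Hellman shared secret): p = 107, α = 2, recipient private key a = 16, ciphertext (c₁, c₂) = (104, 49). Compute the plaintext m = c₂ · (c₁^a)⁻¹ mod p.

Shared mask s = c₁^a mod p = 104^16 mod 107.
104^1 ≡ 104 (mod 107)
104^2 = (104^1)^2 ≡ 104^2 = 10816 ≡ 9 (mod 107)
104^4 = (104^2)^2 ≡ 9^2 = 81 ≡ 81 (mod 107)
104^8 = (104^4)^2 ≡ 81^2 = 6561 ≡ 34 (mod 107)
104^16 = (104^8)^2 ≡ 34^2 = 1156 ≡ 86 (mod 107)
So s = 86; s⁻¹ ≡ 56 (mod 107).
m = c₂ · s⁻¹ mod 107 = 49 · 56 mod 107 = 69.

69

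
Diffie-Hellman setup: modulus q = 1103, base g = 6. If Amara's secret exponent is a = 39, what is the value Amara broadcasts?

Public value = 6^39 (mod 1103).
6^1 ≡ 6 (mod 1103)
6^2 = (6^1)^2 ≡ 6^2 = 36 ≡ 36 (mod 1103)
6^4 = (6^2)^2 ≡ 36^2 = 1296 ≡ 193 (mod 1103)
6^8 = (6^4)^2 ≡ 193^2 = 37249 ≡ 850 (mod 1103)
6^16 = (6^8)^2 ≡ 850^2 = 722500 ≡ 35 (mod 1103)
6^32 = (6^16)^2 ≡ 35^2 = 1225 ≡ 122 (mod 1103)
6^39 = 6^32 · 6^4 · 6^2 · 6^1 ≡ 122 · 193 · 36 · 6 ≡ 3 (mod 1103).

3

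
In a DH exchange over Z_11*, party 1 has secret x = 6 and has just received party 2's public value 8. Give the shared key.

Shared key K = 8^6 mod 11.
8^1 ≡ 8 (mod 11)
8^2 = (8^1)^2 ≡ 8^2 = 64 ≡ 9 (mod 11)
8^4 = (8^2)^2 ≡ 9^2 = 81 ≡ 4 (mod 11)
8^6 = 8^4 · 8^2 ≡ 4 · 9 ≡ 3 (mod 11).

3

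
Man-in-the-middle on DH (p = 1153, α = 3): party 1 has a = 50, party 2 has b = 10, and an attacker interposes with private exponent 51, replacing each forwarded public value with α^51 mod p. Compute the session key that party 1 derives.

Party 1 receives an attacker's public value M = 3^51 mod 1153 instead of the honest one.
3^1 ≡ 3 (mod 1153)
3^2 = (3^1)^2 ≡ 3^2 = 9 ≡ 9 (mod 1153)
3^4 = (3^2)^2 ≡ 9^2 = 81 ≡ 81 (mod 1153)
3^8 = (3^4)^2 ≡ 81^2 = 6561 ≡ 796 (mod 1153)
3^16 = (3^8)^2 ≡ 796^2 = 633616 ≡ 619 (mod 1153)
3^32 = (3^16)^2 ≡ 619^2 = 383161 ≡ 365 (mod 1153)
3^51 = 3^32 · 3^16 · 3^2 · 3^1 ≡ 365 · 619 · 9 · 3 ≡ 875 (mod 1153).
So M = 875. Party 1 computes K = M^50 mod 1153.
875^1 ≡ 875 (mod 1153)
875^2 = (875^1)^2 ≡ 875^2 = 765625 ≡ 33 (mod 1153)
875^4 = (875^2)^2 ≡ 33^2 = 1089 ≡ 1089 (mod 1153)
875^8 = (875^4)^2 ≡ 1089^2 = 1185921 ≡ 637 (mod 1153)
875^16 = (875^8)^2 ≡ 637^2 = 405769 ≡ 1066 (mod 1153)
875^32 = (875^16)^2 ≡ 1066^2 = 1136356 ≡ 651 (mod 1153)
875^50 = 875^32 · 875^16 · 875^2 ≡ 651 · 1066 · 33 ≡ 1145 (mod 1153).

1145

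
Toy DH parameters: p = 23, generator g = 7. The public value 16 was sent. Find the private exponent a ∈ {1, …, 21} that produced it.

12

Try successive powers of 7 modulo 23:
7^1 ≡ 7
7^2 ≡ 3
7^3 ≡ 21
7^4 ≡ 9
7^5 ≡ 17
7^6 ≡ 4
7^7 ≡ 5
7^8 ≡ 12
7^9 ≡ 15
7^10 ≡ 13
7^11 ≡ 22
7^12 ≡ 16
Found: a = 12.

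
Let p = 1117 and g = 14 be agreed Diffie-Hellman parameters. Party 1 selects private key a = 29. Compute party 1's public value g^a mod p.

Public value = 14^29 mod 1117.
14^1 ≡ 14 (mod 1117)
14^2 = (14^1)^2 ≡ 14^2 = 196 ≡ 196 (mod 1117)
14^4 = (14^2)^2 ≡ 196^2 = 38416 ≡ 438 (mod 1117)
14^8 = (14^4)^2 ≡ 438^2 = 191844 ≡ 837 (mod 1117)
14^16 = (14^8)^2 ≡ 837^2 = 700569 ≡ 210 (mod 1117)
14^29 = 14^16 · 14^8 · 14^4 · 14^1 ≡ 210 · 837 · 438 · 14 ≡ 415 (mod 1117).

415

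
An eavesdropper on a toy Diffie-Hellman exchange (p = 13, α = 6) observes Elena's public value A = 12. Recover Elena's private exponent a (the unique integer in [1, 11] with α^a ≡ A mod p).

6

Try successive powers of 6 modulo 13:
6^1 ≡ 6
6^2 ≡ 10
6^3 ≡ 8
6^4 ≡ 9
6^5 ≡ 2
6^6 ≡ 12
Found: a = 6.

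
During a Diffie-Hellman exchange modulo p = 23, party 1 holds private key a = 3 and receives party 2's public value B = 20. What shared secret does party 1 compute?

19

Shared key K = 20^3 mod 23.
20^1 ≡ 20 (mod 23)
20^2 = (20^1)^2 ≡ 20^2 = 400 ≡ 9 (mod 23)
20^3 = 20^2 · 20^1 ≡ 9 · 20 ≡ 19 (mod 23).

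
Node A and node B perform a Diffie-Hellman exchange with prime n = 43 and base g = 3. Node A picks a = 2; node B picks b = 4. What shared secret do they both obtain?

25

Node A sends A = g^a mod n = 3^2 mod 43.
3^1 ≡ 3 (mod 43)
3^2 = (3^1)^2 ≡ 3^2 = 9 ≡ 9 (mod 43)
So A = 9. Node B then computes K = A^b mod n = 9^4 mod 43.
9^1 ≡ 9 (mod 43)
9^2 = (9^1)^2 ≡ 9^2 = 81 ≡ 38 (mod 43)
9^4 = (9^2)^2 ≡ 38^2 = 1444 ≡ 25 (mod 43)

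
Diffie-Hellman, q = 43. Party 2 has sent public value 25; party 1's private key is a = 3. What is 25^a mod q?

16

Shared key K = 25^3 mod 43.
25^1 ≡ 25 (mod 43)
25^2 = (25^1)^2 ≡ 25^2 = 625 ≡ 23 (mod 43)
25^3 = 25^2 · 25^1 ≡ 23 · 25 ≡ 16 (mod 43).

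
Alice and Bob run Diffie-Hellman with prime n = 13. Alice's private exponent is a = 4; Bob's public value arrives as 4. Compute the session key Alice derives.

Shared key K = 4^4 mod 13.
4^1 ≡ 4 (mod 13)
4^2 = (4^1)^2 ≡ 4^2 = 16 ≡ 3 (mod 13)
4^4 = (4^2)^2 ≡ 3^2 = 9 ≡ 9 (mod 13)

9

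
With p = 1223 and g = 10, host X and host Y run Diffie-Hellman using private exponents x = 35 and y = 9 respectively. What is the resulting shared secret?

Host X sends A = g^x mod p = 10^35 mod 1223.
10^1 ≡ 10 (mod 1223)
10^2 = (10^1)^2 ≡ 10^2 = 100 ≡ 100 (mod 1223)
10^4 = (10^2)^2 ≡ 100^2 = 10000 ≡ 216 (mod 1223)
10^8 = (10^4)^2 ≡ 216^2 = 46656 ≡ 182 (mod 1223)
10^16 = (10^8)^2 ≡ 182^2 = 33124 ≡ 103 (mod 1223)
10^32 = (10^16)^2 ≡ 103^2 = 10609 ≡ 825 (mod 1223)
10^35 = 10^32 · 10^2 · 10^1 ≡ 825 · 100 · 10 ≡ 698 (mod 1223).
So A = 698. Host Y then computes K = A^y mod p = 698^9 mod 1223.
698^1 ≡ 698 (mod 1223)
698^2 = (698^1)^2 ≡ 698^2 = 487204 ≡ 450 (mod 1223)
698^4 = (698^2)^2 ≡ 450^2 = 202500 ≡ 705 (mod 1223)
698^8 = (698^4)^2 ≡ 705^2 = 497025 ≡ 487 (mod 1223)
698^9 = 698^8 · 698^1 ≡ 487 · 698 ≡ 1155 (mod 1223).

1155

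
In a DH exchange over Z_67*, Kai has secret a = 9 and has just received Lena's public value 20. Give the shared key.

52

Shared key K = 20^9 mod 67.
20^1 ≡ 20 (mod 67)
20^2 = (20^1)^2 ≡ 20^2 = 400 ≡ 65 (mod 67)
20^4 = (20^2)^2 ≡ 65^2 = 4225 ≡ 4 (mod 67)
20^8 = (20^4)^2 ≡ 4^2 = 16 ≡ 16 (mod 67)
20^9 = 20^8 · 20^1 ≡ 16 · 20 ≡ 52 (mod 67).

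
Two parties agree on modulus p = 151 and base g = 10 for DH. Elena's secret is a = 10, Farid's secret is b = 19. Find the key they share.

76

Farid sends B = g^b mod p = 10^19 mod 151.
10^1 ≡ 10 (mod 151)
10^2 = (10^1)^2 ≡ 10^2 = 100 ≡ 100 (mod 151)
10^4 = (10^2)^2 ≡ 100^2 = 10000 ≡ 34 (mod 151)
10^8 = (10^4)^2 ≡ 34^2 = 1156 ≡ 99 (mod 151)
10^16 = (10^8)^2 ≡ 99^2 = 9801 ≡ 137 (mod 151)
10^19 = 10^16 · 10^2 · 10^1 ≡ 137 · 100 · 10 ≡ 43 (mod 151).
So B = 43. Elena then computes K = B^a mod p = 43^10 mod 151.
43^1 ≡ 43 (mod 151)
43^2 = (43^1)^2 ≡ 43^2 = 1849 ≡ 37 (mod 151)
43^4 = (43^2)^2 ≡ 37^2 = 1369 ≡ 10 (mod 151)
43^8 = (43^4)^2 ≡ 10^2 = 100 ≡ 100 (mod 151)
43^10 = 43^8 · 43^2 ≡ 100 · 37 ≡ 76 (mod 151).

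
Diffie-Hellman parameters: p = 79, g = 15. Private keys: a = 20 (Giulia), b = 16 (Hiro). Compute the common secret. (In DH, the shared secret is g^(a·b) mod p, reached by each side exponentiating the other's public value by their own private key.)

38

Giulia sends A = g^a mod p = 15^20 mod 79.
15^1 ≡ 15 (mod 79)
15^2 = (15^1)^2 ≡ 15^2 = 225 ≡ 67 (mod 79)
15^4 = (15^2)^2 ≡ 67^2 = 4489 ≡ 65 (mod 79)
15^8 = (15^4)^2 ≡ 65^2 = 4225 ≡ 38 (mod 79)
15^16 = (15^8)^2 ≡ 38^2 = 1444 ≡ 22 (mod 79)
15^20 = 15^16 · 15^4 ≡ 22 · 65 ≡ 8 (mod 79).
So A = 8. Hiro then computes K = A^b mod p = 8^16 mod 79.
8^1 ≡ 8 (mod 79)
8^2 = (8^1)^2 ≡ 8^2 = 64 ≡ 64 (mod 79)
8^4 = (8^2)^2 ≡ 64^2 = 4096 ≡ 67 (mod 79)
8^8 = (8^4)^2 ≡ 67^2 = 4489 ≡ 65 (mod 79)
8^16 = (8^8)^2 ≡ 65^2 = 4225 ≡ 38 (mod 79)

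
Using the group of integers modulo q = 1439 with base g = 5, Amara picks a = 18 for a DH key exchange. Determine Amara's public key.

436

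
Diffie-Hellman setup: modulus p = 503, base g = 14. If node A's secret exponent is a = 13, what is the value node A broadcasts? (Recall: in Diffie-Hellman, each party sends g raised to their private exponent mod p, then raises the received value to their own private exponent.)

85

Public value = 14^13 mod 503.
14^1 ≡ 14 (mod 503)
14^2 = (14^1)^2 ≡ 14^2 = 196 ≡ 196 (mod 503)
14^4 = (14^2)^2 ≡ 196^2 = 38416 ≡ 188 (mod 503)
14^8 = (14^4)^2 ≡ 188^2 = 35344 ≡ 134 (mod 503)
14^13 = 14^8 · 14^4 · 14^1 ≡ 134 · 188 · 14 ≡ 85 (mod 503).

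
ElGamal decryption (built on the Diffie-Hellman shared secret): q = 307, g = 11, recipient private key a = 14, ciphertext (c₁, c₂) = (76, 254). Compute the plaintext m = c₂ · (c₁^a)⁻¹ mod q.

106

Shared mask s = c₁^a mod q = 76^14 mod 307.
76^1 ≡ 76 (mod 307)
76^2 = (76^1)^2 ≡ 76^2 = 5776 ≡ 250 (mod 307)
76^4 = (76^2)^2 ≡ 250^2 = 62500 ≡ 179 (mod 307)
76^8 = (76^4)^2 ≡ 179^2 = 32041 ≡ 113 (mod 307)
76^14 = 76^8 · 76^4 · 76^2 ≡ 113 · 179 · 250 ≡ 153 (mod 307).
So s = 153; s⁻¹ ≡ 305 (mod 307).
m = c₂ · s⁻¹ mod 307 = 254 · 305 mod 307 = 106.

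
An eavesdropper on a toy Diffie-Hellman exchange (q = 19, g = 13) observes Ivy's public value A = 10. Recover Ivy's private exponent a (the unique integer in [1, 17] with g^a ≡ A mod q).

7

Try successive powers of 13 modulo 19:
13^1 ≡ 13
13^2 ≡ 17
13^3 ≡ 12
13^4 ≡ 4
13^5 ≡ 14
13^6 ≡ 11
13^7 ≡ 10
Found: a = 7.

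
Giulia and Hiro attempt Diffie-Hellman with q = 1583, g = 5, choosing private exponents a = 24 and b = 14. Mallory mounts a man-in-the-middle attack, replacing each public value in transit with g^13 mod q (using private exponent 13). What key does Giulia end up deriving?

508

Giulia receives Mallory's public value M = 5^13 mod 1583 instead of the honest one.
5^1 ≡ 5 (mod 1583)
5^2 = (5^1)^2 ≡ 5^2 = 25 ≡ 25 (mod 1583)
5^4 = (5^2)^2 ≡ 25^2 = 625 ≡ 625 (mod 1583)
5^8 = (5^4)^2 ≡ 625^2 = 390625 ≡ 1207 (mod 1583)
5^13 = 5^8 · 5^4 · 5^1 ≡ 1207 · 625 · 5 ≡ 1169 (mod 1583).
So M = 1169. Giulia computes K = M^24 mod 1583.
1169^1 ≡ 1169 (mod 1583)
1169^2 = (1169^1)^2 ≡ 1169^2 = 1366561 ≡ 432 (mod 1583)
1169^4 = (1169^2)^2 ≡ 432^2 = 186624 ≡ 1413 (mod 1583)
1169^8 = (1169^4)^2 ≡ 1413^2 = 1996569 ≡ 406 (mod 1583)
1169^16 = (1169^8)^2 ≡ 406^2 = 164836 ≡ 204 (mod 1583)
1169^24 = 1169^16 · 1169^8 ≡ 204 · 406 ≡ 508 (mod 1583).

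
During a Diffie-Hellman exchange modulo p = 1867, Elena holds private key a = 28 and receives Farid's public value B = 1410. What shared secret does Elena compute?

1696

Shared key K = 1410^28 mod 1867.
1410^1 ≡ 1410 (mod 1867)
1410^2 = (1410^1)^2 ≡ 1410^2 = 1988100 ≡ 1612 (mod 1867)
1410^4 = (1410^2)^2 ≡ 1612^2 = 2598544 ≡ 1547 (mod 1867)
1410^8 = (1410^4)^2 ≡ 1547^2 = 2393209 ≡ 1582 (mod 1867)
1410^16 = (1410^8)^2 ≡ 1582^2 = 2502724 ≡ 944 (mod 1867)
1410^28 = 1410^16 · 1410^8 · 1410^4 ≡ 944 · 1582 · 1547 ≡ 1696 (mod 1867).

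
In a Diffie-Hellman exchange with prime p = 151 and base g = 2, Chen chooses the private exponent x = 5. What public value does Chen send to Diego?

Public value = 2^5 mod 151.
2^1 ≡ 2 (mod 151)
2^2 = (2^1)^2 ≡ 2^2 = 4 ≡ 4 (mod 151)
2^4 = (2^2)^2 ≡ 4^2 = 16 ≡ 16 (mod 151)
2^5 = 2^4 · 2^1 ≡ 16 · 2 ≡ 32 (mod 151).

32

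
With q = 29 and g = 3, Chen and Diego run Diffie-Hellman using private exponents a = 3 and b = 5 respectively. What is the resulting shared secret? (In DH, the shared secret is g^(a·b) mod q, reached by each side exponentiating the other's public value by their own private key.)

Chen sends A = g^a mod q = 3^3 mod 29.
3^1 ≡ 3 (mod 29)
3^2 = (3^1)^2 ≡ 3^2 = 9 ≡ 9 (mod 29)
3^3 = 3^2 · 3^1 ≡ 9 · 3 ≡ 27 (mod 29).
So A = 27. Diego then computes K = A^b mod q = 27^5 mod 29.
27^1 ≡ 27 (mod 29)
27^2 = (27^1)^2 ≡ 27^2 = 729 ≡ 4 (mod 29)
27^4 = (27^2)^2 ≡ 4^2 = 16 ≡ 16 (mod 29)
27^5 = 27^4 · 27^1 ≡ 16 · 27 ≡ 26 (mod 29).

26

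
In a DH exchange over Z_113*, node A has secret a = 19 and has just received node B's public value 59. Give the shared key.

17

Shared key K = 59^19 mod 113.
59^1 ≡ 59 (mod 113)
59^2 = (59^1)^2 ≡ 59^2 = 3481 ≡ 91 (mod 113)
59^4 = (59^2)^2 ≡ 91^2 = 8281 ≡ 32 (mod 113)
59^8 = (59^4)^2 ≡ 32^2 = 1024 ≡ 7 (mod 113)
59^16 = (59^8)^2 ≡ 7^2 = 49 ≡ 49 (mod 113)
59^19 = 59^16 · 59^2 · 59^1 ≡ 49 · 91 · 59 ≡ 17 (mod 113).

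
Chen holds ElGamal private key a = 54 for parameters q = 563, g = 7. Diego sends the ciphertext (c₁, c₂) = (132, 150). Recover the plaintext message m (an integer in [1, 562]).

8

Shared mask s = c₁^a mod q = 132^54 mod 563.
132^1 ≡ 132 (mod 563)
132^2 = (132^1)^2 ≡ 132^2 = 17424 ≡ 534 (mod 563)
132^4 = (132^2)^2 ≡ 534^2 = 285156 ≡ 278 (mod 563)
132^8 = (132^4)^2 ≡ 278^2 = 77284 ≡ 153 (mod 563)
132^16 = (132^8)^2 ≡ 153^2 = 23409 ≡ 326 (mod 563)
132^32 = (132^16)^2 ≡ 326^2 = 106276 ≡ 432 (mod 563)
132^54 = 132^32 · 132^16 · 132^4 · 132^2 ≡ 432 · 326 · 278 · 534 ≡ 441 (mod 563).
So s = 441; s⁻¹ ≡ 503 (mod 563).
m = c₂ · s⁻¹ mod 563 = 150 · 503 mod 563 = 8.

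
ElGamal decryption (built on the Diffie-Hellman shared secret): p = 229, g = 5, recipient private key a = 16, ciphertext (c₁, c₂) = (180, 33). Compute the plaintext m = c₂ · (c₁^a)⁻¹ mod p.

26

Shared mask s = c₁^a mod p = 180^16 mod 229.
180^1 ≡ 180 (mod 229)
180^2 = (180^1)^2 ≡ 180^2 = 32400 ≡ 111 (mod 229)
180^4 = (180^2)^2 ≡ 111^2 = 12321 ≡ 184 (mod 229)
180^8 = (180^4)^2 ≡ 184^2 = 33856 ≡ 193 (mod 229)
180^16 = (180^8)^2 ≡ 193^2 = 37249 ≡ 151 (mod 229)
So s = 151; s⁻¹ ≡ 91 (mod 229).
m = c₂ · s⁻¹ mod 229 = 33 · 91 mod 229 = 26.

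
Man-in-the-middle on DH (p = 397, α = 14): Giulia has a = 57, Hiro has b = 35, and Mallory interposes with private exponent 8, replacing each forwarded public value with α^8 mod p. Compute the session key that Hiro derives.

Hiro receives Mallory's public value M = 14^8 mod 397 instead of the honest one.
14^1 ≡ 14 (mod 397)
14^2 = (14^1)^2 ≡ 14^2 = 196 ≡ 196 (mod 397)
14^4 = (14^2)^2 ≡ 196^2 = 38416 ≡ 304 (mod 397)
14^8 = (14^4)^2 ≡ 304^2 = 92416 ≡ 312 (mod 397)
So M = 312. Hiro computes K = M^35 mod 397.
312^1 ≡ 312 (mod 397)
312^2 = (312^1)^2 ≡ 312^2 = 97344 ≡ 79 (mod 397)
312^4 = (312^2)^2 ≡ 79^2 = 6241 ≡ 286 (mod 397)
312^8 = (312^4)^2 ≡ 286^2 = 81796 ≡ 14 (mod 397)
312^16 = (312^8)^2 ≡ 14^2 = 196 ≡ 196 (mod 397)
312^32 = (312^16)^2 ≡ 196^2 = 38416 ≡ 304 (mod 397)
312^35 = 312^32 · 312^2 · 312^1 ≡ 304 · 79 · 312 ≡ 14 (mod 397).

14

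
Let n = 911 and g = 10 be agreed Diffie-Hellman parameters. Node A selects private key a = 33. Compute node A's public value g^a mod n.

785

Public value = 10^33 mod 911.
10^1 ≡ 10 (mod 911)
10^2 = (10^1)^2 ≡ 10^2 = 100 ≡ 100 (mod 911)
10^4 = (10^2)^2 ≡ 100^2 = 10000 ≡ 890 (mod 911)
10^8 = (10^4)^2 ≡ 890^2 = 792100 ≡ 441 (mod 911)
10^16 = (10^8)^2 ≡ 441^2 = 194481 ≡ 438 (mod 911)
10^32 = (10^16)^2 ≡ 438^2 = 191844 ≡ 534 (mod 911)
10^33 = 10^32 · 10^1 ≡ 534 · 10 ≡ 785 (mod 911).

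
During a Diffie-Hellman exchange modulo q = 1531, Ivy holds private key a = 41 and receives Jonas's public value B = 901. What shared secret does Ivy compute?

96

Shared key K = 901^41 mod 1531.
901^1 ≡ 901 (mod 1531)
901^2 = (901^1)^2 ≡ 901^2 = 811801 ≡ 371 (mod 1531)
901^4 = (901^2)^2 ≡ 371^2 = 137641 ≡ 1382 (mod 1531)
901^8 = (901^4)^2 ≡ 1382^2 = 1909924 ≡ 767 (mod 1531)
901^16 = (901^8)^2 ≡ 767^2 = 588289 ≡ 385 (mod 1531)
901^32 = (901^16)^2 ≡ 385^2 = 148225 ≡ 1249 (mod 1531)
901^41 = 901^32 · 901^8 · 901^1 ≡ 1249 · 767 · 901 ≡ 96 (mod 1531).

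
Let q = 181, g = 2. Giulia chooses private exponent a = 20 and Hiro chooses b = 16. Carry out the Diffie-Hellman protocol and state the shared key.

65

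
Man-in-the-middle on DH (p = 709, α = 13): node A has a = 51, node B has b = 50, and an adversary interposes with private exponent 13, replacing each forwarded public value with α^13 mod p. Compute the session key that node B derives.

539

Node B receives an adversary's public value M = 13^13 mod 709 instead of the honest one.
13^1 ≡ 13 (mod 709)
13^2 = (13^1)^2 ≡ 13^2 = 169 ≡ 169 (mod 709)
13^4 = (13^2)^2 ≡ 169^2 = 28561 ≡ 201 (mod 709)
13^8 = (13^4)^2 ≡ 201^2 = 40401 ≡ 697 (mod 709)
13^13 = 13^8 · 13^4 · 13^1 ≡ 697 · 201 · 13 ≡ 549 (mod 709).
So M = 549. Node B computes K = M^50 mod 709.
549^1 ≡ 549 (mod 709)
549^2 = (549^1)^2 ≡ 549^2 = 301401 ≡ 76 (mod 709)
549^4 = (549^2)^2 ≡ 76^2 = 5776 ≡ 104 (mod 709)
549^8 = (549^4)^2 ≡ 104^2 = 10816 ≡ 181 (mod 709)
549^16 = (549^8)^2 ≡ 181^2 = 32761 ≡ 147 (mod 709)
549^32 = (549^16)^2 ≡ 147^2 = 21609 ≡ 339 (mod 709)
549^50 = 549^32 · 549^16 · 549^2 ≡ 339 · 147 · 76 ≡ 539 (mod 709).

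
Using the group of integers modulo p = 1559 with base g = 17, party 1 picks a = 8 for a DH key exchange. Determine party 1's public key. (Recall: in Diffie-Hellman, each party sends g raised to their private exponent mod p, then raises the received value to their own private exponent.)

1028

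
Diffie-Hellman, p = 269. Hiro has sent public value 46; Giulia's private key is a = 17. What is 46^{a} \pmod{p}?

Shared key K = 46^17 mod 269.
46^1 ≡ 46 (mod 269)
46^2 = (46^1)^2 ≡ 46^2 = 2116 ≡ 233 (mod 269)
46^4 = (46^2)^2 ≡ 233^2 = 54289 ≡ 220 (mod 269)
46^8 = (46^4)^2 ≡ 220^2 = 48400 ≡ 249 (mod 269)
46^16 = (46^8)^2 ≡ 249^2 = 62001 ≡ 131 (mod 269)
46^17 = 46^16 · 46^1 ≡ 131 · 46 ≡ 108 (mod 269).

108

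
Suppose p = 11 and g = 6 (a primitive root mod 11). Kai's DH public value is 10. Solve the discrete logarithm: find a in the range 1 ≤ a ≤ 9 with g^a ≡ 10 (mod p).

5

Try successive powers of 6 modulo 11:
6^1 ≡ 6
6^2 ≡ 3
6^3 ≡ 7
6^4 ≡ 9
6^5 ≡ 10
Found: a = 5.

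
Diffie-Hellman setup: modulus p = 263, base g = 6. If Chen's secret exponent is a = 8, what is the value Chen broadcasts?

98

Public value = 6^8 mod 263.
6^1 ≡ 6 (mod 263)
6^2 = (6^1)^2 ≡ 6^2 = 36 ≡ 36 (mod 263)
6^4 = (6^2)^2 ≡ 36^2 = 1296 ≡ 244 (mod 263)
6^8 = (6^4)^2 ≡ 244^2 = 59536 ≡ 98 (mod 263)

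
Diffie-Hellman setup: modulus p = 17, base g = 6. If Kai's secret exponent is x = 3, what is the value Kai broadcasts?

Public value = 6^3 (mod 17).
6^1 ≡ 6 (mod 17)
6^2 = (6^1)^2 ≡ 6^2 = 36 ≡ 2 (mod 17)
6^3 = 6^2 · 6^1 ≡ 2 · 6 ≡ 12 (mod 17).

12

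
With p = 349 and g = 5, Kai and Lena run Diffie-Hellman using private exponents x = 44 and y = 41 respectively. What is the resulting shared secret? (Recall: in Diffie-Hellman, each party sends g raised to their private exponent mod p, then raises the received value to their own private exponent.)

68

Lena sends B = g^y mod p = 5^41 mod 349.
5^1 ≡ 5 (mod 349)
5^2 = (5^1)^2 ≡ 5^2 = 25 ≡ 25 (mod 349)
5^4 = (5^2)^2 ≡ 25^2 = 625 ≡ 276 (mod 349)
5^8 = (5^4)^2 ≡ 276^2 = 76176 ≡ 94 (mod 349)
5^16 = (5^8)^2 ≡ 94^2 = 8836 ≡ 111 (mod 349)
5^32 = (5^16)^2 ≡ 111^2 = 12321 ≡ 106 (mod 349)
5^41 = 5^32 · 5^8 · 5^1 ≡ 106 · 94 · 5 ≡ 262 (mod 349).
So B = 262. Kai then computes K = B^x mod p = 262^44 mod 349.
262^1 ≡ 262 (mod 349)
262^2 = (262^1)^2 ≡ 262^2 = 68644 ≡ 240 (mod 349)
262^4 = (262^2)^2 ≡ 240^2 = 57600 ≡ 15 (mod 349)
262^8 = (262^4)^2 ≡ 15^2 = 225 ≡ 225 (mod 349)
262^16 = (262^8)^2 ≡ 225^2 = 50625 ≡ 20 (mod 349)
262^32 = (262^16)^2 ≡ 20^2 = 400 ≡ 51 (mod 349)
262^44 = 262^32 · 262^8 · 262^4 ≡ 51 · 225 · 15 ≡ 68 (mod 349).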